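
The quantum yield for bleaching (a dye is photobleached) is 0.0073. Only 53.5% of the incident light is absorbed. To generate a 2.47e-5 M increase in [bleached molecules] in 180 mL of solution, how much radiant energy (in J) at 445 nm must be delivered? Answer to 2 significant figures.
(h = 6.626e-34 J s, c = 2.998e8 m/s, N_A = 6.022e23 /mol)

310 J

Product: (2.47e-5 M)(0.18 L) = 4.446e-6 mol.
Photons that must be absorbed: 4.446e-6 / 0.0073 = 6.090e-4 mol.
Incident photons needed: 6.090e-4 / 0.535 = 0.001138 mol.
Photon energy: hc/λ = 4.464e-19 J; per mole, 2.688e5 J mol⁻¹.
Energy required: 0.001138 × 2.688e5 = 310 J.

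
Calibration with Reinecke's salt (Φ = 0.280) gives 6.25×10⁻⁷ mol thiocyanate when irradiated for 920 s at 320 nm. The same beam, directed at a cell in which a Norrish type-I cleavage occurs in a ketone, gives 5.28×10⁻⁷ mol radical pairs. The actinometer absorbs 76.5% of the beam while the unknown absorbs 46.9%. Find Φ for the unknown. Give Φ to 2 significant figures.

Photons absorbed by the actinometer: 6.25×10⁻⁷ / 0.280 = 2.232×10⁻⁶ mol.
Incident flux: 2.232×10⁻⁶ / 0.765 = 2.918×10⁻⁶ einstein.
Absorbed by unknown: 0.469 × 2.918×10⁻⁶ = 1.369×10⁻⁶ mol.
Φ(unknown) = 5.28×10⁻⁷ / 1.369×10⁻⁶ = 0.39.

Φ = 0.39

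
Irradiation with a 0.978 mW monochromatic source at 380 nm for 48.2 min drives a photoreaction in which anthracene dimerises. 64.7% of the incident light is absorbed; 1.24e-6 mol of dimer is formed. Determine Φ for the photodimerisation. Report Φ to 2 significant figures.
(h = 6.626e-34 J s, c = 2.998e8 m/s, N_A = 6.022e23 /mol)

Photon energy at 380 nm: hc/λ = (6.626e-34)(2.998e8)/(380e-9) = 5.228e-19 J.
Energy delivered: (0.978 mW)(2892 s) = 2.828 J.
Photons incident: 2.828 / 5.228e-19 = 5.409e18, i.e. 5.409e18/6.022e23 = 8.982e-6 mol.
Photons absorbed: 0.647 × 8.982e-6 = 5.811e-6 mol.
Φ = 1.24e-6 mol / 5.811e-6 mol photons = 0.21.

Φ = 0.21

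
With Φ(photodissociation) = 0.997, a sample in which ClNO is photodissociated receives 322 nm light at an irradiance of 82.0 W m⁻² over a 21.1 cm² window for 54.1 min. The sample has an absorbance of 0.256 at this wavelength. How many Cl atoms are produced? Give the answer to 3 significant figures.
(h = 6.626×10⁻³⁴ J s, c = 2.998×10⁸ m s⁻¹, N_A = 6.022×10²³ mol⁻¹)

Photon energy at 322 nm: hc/λ = (6.626×10⁻³⁴)(2.998×10⁸)/(322×10⁻⁹) = 6.169×10⁻¹⁹ J.
Energy delivered: (82.0 W m⁻²)(21.1×10⁻⁴ m²)(3246 s) = 561.6 J.
Photons incident: 561.6 / 6.169×10⁻¹⁹ = 9.104×10²⁰, i.e. 9.104×10²⁰/6.022×10²³ = 0.001512 mol.
Fraction absorbed: 1 − 10^(−0.256) = 0.4454.
Photons absorbed: 0.4454 × 0.001512 = 6.734×10⁻⁴ mol.
Product: Φ × n_abs = 0.997 × 6.734×10⁻⁴ = 6.714×10⁻⁴ mol.
As a count: 6.714×10⁻⁴ × 6.022×10²³ = 4.04×10²⁰.

4.04×10²⁰ atoms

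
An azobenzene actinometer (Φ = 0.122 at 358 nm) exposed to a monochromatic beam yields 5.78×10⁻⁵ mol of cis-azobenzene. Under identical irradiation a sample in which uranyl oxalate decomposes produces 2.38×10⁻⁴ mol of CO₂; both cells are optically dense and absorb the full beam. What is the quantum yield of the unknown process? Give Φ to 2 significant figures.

Φ = 0.50

Photons absorbed by the actinometer: 5.78×10⁻⁵ / 0.122 = 4.738×10⁻⁴ mol.
Φ(unknown) = 2.38×10⁻⁴ / 4.738×10⁻⁴ = 0.50.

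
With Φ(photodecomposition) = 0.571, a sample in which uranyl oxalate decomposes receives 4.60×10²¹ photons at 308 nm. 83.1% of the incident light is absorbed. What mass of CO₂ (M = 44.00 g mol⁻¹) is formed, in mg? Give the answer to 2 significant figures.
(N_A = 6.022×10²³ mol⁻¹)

Moles of photons: 4.60×10²¹ / 6.022×10²³ = 0.007639 mol.
Photons absorbed: 0.831 × 0.007639 = 0.006348 mol.
Product: Φ × n_abs = 0.571 × 0.006348 = 0.003625 mol.
Mass: 0.003625 × 44.00 = 0.1595 g = 160 mg.

160 mg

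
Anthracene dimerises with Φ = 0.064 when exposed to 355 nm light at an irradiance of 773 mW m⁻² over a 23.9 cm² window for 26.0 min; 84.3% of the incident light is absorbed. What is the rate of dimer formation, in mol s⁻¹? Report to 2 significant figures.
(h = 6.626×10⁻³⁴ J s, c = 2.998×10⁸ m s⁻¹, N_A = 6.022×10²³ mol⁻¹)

Photon energy at 355 nm: hc/λ = (6.626×10⁻³⁴)(2.998×10⁸)/(355×10⁻⁹) = 5.596×10⁻¹⁹ J.
Energy delivered: (773 mW m⁻²)(23.9×10⁻⁴ m²)(1560 s) = 2.882 J.
Photons incident: 2.882 / 5.596×10⁻¹⁹ = 5.150×10¹⁸, i.e. 5.150×10¹⁸/6.022×10²³ = 8.552×10⁻⁶ mol.
Photons absorbed: 0.843 × 8.552×10⁻⁶ = 7.209×10⁻⁶ mol.
Product formed: 0.064 × 7.209×10⁻⁶ = 4.614×10⁻⁷ mol.
Rate: 4.614×10⁻⁷ / 1560 s = 3.0×10⁻¹⁰ mol s⁻¹.

3.0×10⁻¹⁰ mol s⁻¹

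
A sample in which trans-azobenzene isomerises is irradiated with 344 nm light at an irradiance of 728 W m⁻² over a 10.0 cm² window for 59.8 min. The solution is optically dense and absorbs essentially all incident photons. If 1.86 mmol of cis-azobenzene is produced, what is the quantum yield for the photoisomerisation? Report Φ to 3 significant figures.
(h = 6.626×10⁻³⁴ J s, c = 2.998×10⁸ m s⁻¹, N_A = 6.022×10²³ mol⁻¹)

Product: 1.86 mmol = 0.00186 mol.
Photon energy at 344 nm: hc/λ = (6.626×10⁻³⁴)(2.998×10⁸)/(344×10⁻⁹) = 5.775×10⁻¹⁹ J.
Energy delivered: (728 W m⁻²)(10.0×10⁻⁴ m²)(3588 s) = 2612 J.
Photons incident: 2612 / 5.775×10⁻¹⁹ = 4.523×10²¹, i.e. 4.523×10²¹/6.022×10²³ = 0.007511 mol.
Φ = 0.00186 mol / 0.007511 mol photons = 0.248.

Φ = 0.248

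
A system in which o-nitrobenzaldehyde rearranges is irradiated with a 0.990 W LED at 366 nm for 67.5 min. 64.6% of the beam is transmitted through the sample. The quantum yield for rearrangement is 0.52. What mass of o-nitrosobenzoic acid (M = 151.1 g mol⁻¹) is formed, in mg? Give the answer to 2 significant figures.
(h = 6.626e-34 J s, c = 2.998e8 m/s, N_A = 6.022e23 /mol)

340 mg

Photon energy at 366 nm: hc/λ = (6.626e-34)(2.998e8)/(366e-9) = 5.428e-19 J.
Energy delivered: (0.990 W)(4050 s) = 4010 J.
Photons incident: 4010 / 5.428e-19 = 7.388e21, i.e. 7.388e21/6.022e23 = 0.01227 mol.
Fraction absorbed: 1 − 64.6/100 = 0.3540.
Photons absorbed: 0.3540 × 0.01227 = 0.004344 mol.
Product: Φ × n_abs = 0.52 × 0.004344 = 0.002259 mol.
Mass: 0.002259 × 151.1 = 0.3413 g = 340 mg.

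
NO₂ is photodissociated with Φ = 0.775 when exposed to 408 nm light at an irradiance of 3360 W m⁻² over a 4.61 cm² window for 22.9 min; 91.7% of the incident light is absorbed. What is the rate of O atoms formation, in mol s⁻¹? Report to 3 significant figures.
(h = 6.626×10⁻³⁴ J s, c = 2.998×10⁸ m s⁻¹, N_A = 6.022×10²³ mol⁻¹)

3.75×10⁻⁶ mol s⁻¹

Photon energy at 408 nm: hc/λ = (6.626×10⁻³⁴)(2.998×10⁸)/(408×10⁻⁹) = 4.869×10⁻¹⁹ J.
Energy delivered: (3360 W m⁻²)(4.61×10⁻⁴ m²)(1374 s) = 2128 J.
Photons incident: 2128 / 4.869×10⁻¹⁹ = 4.371×10²¹, i.e. 4.371×10²¹/6.022×10²³ = 0.007258 mol.
Photons absorbed: 0.917 × 0.007258 = 0.006656 mol.
Product formed: 0.775 × 0.006656 = 0.005158 mol.
Rate: 0.005158 / 1374 s = 3.75×10⁻⁶ mol s⁻¹.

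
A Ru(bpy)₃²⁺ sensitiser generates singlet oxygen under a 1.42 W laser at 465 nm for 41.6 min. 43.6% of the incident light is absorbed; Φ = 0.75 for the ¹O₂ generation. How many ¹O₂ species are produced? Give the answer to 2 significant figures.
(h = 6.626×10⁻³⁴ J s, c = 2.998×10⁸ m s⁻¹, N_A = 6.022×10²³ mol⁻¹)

2.7×10²¹ species

Photon energy at 465 nm: hc/λ = (6.626×10⁻³⁴)(2.998×10⁸)/(465×10⁻⁹) = 4.272×10⁻¹⁹ J.
Energy delivered: (1.42 W)(2496 s) = 3544 J.
Photons incident: 3544 / 4.272×10⁻¹⁹ = 8.296×10²¹, i.e. 8.296×10²¹/6.022×10²³ = 0.01378 mol.
Photons absorbed: 0.436 × 0.01378 = 0.006008 mol.
Product: Φ × n_abs = 0.75 × 0.006008 = 0.004506 mol.
As a count: 0.004506 × 6.022×10²³ = 2.7×10²¹.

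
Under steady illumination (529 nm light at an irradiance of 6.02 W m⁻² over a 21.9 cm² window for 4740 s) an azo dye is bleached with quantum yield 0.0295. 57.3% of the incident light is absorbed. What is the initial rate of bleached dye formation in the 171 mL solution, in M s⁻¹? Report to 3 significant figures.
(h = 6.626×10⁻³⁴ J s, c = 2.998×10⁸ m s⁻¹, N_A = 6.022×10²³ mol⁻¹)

Photon energy at 529 nm: hc/λ = (6.626×10⁻³⁴)(2.998×10⁸)/(529×10⁻⁹) = 3.755×10⁻¹⁹ J.
Energy delivered: (6.02 W m⁻²)(21.9×10⁻⁴ m²)(4740 s) = 62.49 J.
Photons incident: 62.49 / 3.755×10⁻¹⁹ = 1.664×10²⁰, i.e. 1.664×10²⁰/6.022×10²³ = 2.763×10⁻⁴ mol.
Photons absorbed: 0.573 × 2.763×10⁻⁴ = 1.583×10⁻⁴ mol.
Product formed: 0.0295 × 1.583×10⁻⁴ = 4.670×10⁻⁶ mol.
Rate: 4.670×10⁻⁶ mol / (4740 s × 0.171 L) = 5.76×10⁻⁹ M s⁻¹.

5.76×10⁻⁹ M s⁻¹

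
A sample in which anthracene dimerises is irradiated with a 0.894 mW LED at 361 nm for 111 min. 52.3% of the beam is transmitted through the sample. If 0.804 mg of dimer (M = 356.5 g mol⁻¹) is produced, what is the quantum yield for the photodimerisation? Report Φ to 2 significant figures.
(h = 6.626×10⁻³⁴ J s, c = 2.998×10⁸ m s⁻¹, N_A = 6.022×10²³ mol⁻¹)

Φ = 0.26

Product: 0.804 mg / 356.5 g mol⁻¹ = 2.255×10⁻⁶ mol.
Photon energy at 361 nm: hc/λ = (6.626×10⁻³⁴)(2.998×10⁸)/(361×10⁻⁹) = 5.503×10⁻¹⁹ J.
Energy delivered: (0.894 mW)(6660 s) = 5.954 J.
Photons incident: 5.954 / 5.503×10⁻¹⁹ = 1.082×10¹⁹, i.e. 1.082×10¹⁹/6.022×10²³ = 1.797×10⁻⁵ mol.
Fraction absorbed: 1 − 52.3/100 = 0.4770.
Photons absorbed: 0.4770 × 1.797×10⁻⁵ = 8.572×10⁻⁶ mol.
Φ = 2.255×10⁻⁶ mol / 8.572×10⁻⁶ mol photons = 0.26.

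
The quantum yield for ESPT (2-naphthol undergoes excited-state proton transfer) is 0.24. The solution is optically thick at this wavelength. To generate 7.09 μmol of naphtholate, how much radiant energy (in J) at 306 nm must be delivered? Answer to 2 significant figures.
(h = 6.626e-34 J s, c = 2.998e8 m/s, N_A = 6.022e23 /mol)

Product: 7.09 μmol = 7.09e-6 mol.
Photons that must be absorbed: 7.09e-6 / 0.24 = 2.954e-5 mol.
Photon energy: hc/λ = 6.492e-19 J; per mole, 3.909e5 J mol⁻¹.
Energy required: 2.954e-5 × 3.909e5 = 12 J.

12 J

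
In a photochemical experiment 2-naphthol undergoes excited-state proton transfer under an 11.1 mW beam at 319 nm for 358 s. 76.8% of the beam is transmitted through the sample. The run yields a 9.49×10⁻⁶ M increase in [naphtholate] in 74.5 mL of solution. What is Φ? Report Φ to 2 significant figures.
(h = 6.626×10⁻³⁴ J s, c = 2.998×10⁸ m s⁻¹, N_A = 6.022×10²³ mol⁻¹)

Φ = 0.29

Product: (9.49×10⁻⁶ M)(0.0745 L) = 7.070×10⁻⁷ mol.
Photon energy at 319 nm: hc/λ = (6.626×10⁻³⁴)(2.998×10⁸)/(319×10⁻⁹) = 6.227×10⁻¹⁹ J.
Energy delivered: (11.1 mW)(358 s) = 3.974 J.
Photons incident: 3.974 / 6.227×10⁻¹⁹ = 6.382×10¹⁸, i.e. 6.382×10¹⁸/6.022×10²³ = 1.060×10⁻⁵ mol.
Fraction absorbed: 1 − 76.8/100 = 0.2320.
Photons absorbed: 0.2320 × 1.060×10⁻⁵ = 2.459×10⁻⁶ mol.
Φ = 7.070×10⁻⁷ mol / 2.459×10⁻⁶ mol photons = 0.29.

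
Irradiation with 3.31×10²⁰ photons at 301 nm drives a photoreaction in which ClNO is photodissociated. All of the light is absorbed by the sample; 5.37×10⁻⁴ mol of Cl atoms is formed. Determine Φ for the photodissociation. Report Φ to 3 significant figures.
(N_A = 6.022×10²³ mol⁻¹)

Moles of photons: 3.31×10²⁰ / 6.022×10²³ = 5.497×10⁻⁴ mol.
Φ = 5.37×10⁻⁴ mol / 5.497×10⁻⁴ mol photons = 0.977.

Φ = 0.977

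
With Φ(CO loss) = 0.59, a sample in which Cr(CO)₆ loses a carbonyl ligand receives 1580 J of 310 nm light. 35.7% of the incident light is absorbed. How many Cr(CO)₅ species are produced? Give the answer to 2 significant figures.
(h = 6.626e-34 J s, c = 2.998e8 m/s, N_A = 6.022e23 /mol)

5.2e20 species

Photon energy at 310 nm: hc/λ = (6.626e-34)(2.998e8)/(310e-9) = 6.408e-19 J.
Photons incident: 1580 / 6.408e-19 = 2.466e21, i.e. 2.466e21/6.022e23 = 0.004095 mol.
Photons absorbed: 0.357 × 0.004095 = 0.001462 mol.
Product: Φ × n_abs = 0.59 × 0.001462 = 8.626e-4 mol.
As a count: 8.626e-4 × 6.022e23 = 5.2e20.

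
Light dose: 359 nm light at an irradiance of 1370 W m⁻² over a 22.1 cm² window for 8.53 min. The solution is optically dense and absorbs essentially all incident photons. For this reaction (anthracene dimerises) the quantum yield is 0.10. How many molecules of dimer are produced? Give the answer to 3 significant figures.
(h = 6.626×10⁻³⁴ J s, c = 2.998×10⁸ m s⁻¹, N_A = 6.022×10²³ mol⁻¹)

2.80×10²⁰ molecules

Photon energy at 359 nm: hc/λ = (6.626×10⁻³⁴)(2.998×10⁸)/(359×10⁻⁹) = 5.533×10⁻¹⁹ J.
Energy delivered: (1370 W m⁻²)(22.1×10⁻⁴ m²)(511.8 s) = 1550 J.
Photons incident: 1550 / 5.533×10⁻¹⁹ = 2.801×10²¹, i.e. 2.801×10²¹/6.022×10²³ = 0.004651 mol.
Product: Φ × n_abs = 0.10 × 0.004651 = 4.651×10⁻⁴ mol.
As a count: 4.651×10⁻⁴ × 6.022×10²³ = 2.80×10²⁰.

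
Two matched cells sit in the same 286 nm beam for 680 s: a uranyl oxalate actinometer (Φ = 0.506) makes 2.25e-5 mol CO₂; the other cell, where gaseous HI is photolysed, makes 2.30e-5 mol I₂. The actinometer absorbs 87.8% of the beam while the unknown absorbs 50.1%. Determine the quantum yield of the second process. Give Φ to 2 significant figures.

Photons absorbed by the actinometer: 2.25e-5 / 0.506 = 4.447e-5 mol.
Incident flux: 4.447e-5 / 0.878 = 5.065e-5 einstein.
Absorbed by unknown: 0.501 × 5.065e-5 = 2.538e-5 mol.
Φ(unknown) = 2.30e-5 / 2.538e-5 = 0.91.

Φ = 0.91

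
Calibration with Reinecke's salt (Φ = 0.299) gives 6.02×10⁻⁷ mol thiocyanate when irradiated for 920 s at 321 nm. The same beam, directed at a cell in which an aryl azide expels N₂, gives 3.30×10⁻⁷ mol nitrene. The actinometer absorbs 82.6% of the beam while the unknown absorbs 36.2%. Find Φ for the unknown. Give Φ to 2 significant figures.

Φ = 0.37

Photons absorbed by the actinometer: 6.02×10⁻⁷ / 0.299 = 2.013×10⁻⁶ mol.
Incident flux: 2.013×10⁻⁶ / 0.826 = 2.437×10⁻⁶ einstein.
Absorbed by unknown: 0.362 × 2.437×10⁻⁶ = 8.822×10⁻⁷ mol.
Φ(unknown) = 3.30×10⁻⁷ / 8.822×10⁻⁷ = 0.37.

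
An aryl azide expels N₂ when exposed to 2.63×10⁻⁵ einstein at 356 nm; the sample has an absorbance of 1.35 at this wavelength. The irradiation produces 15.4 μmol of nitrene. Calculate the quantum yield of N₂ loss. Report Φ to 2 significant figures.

Product: 15.4 μmol = 1.54×10⁻⁵ mol.
Fraction absorbed: 1 − 10^(−1.35) = 0.9553.
Photons absorbed: 0.9553 × 2.63×10⁻⁵ = 2.512×10⁻⁵ mol.
Φ = 1.54×10⁻⁵ mol / 2.512×10⁻⁵ mol photons = 0.61.

Φ = 0.61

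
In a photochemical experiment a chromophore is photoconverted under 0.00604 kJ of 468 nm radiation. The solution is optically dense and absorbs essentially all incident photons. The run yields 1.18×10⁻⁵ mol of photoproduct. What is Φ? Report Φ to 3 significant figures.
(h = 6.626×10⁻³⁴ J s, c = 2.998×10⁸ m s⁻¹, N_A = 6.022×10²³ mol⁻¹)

Photon energy at 468 nm: hc/λ = (6.626×10⁻³⁴)(2.998×10⁸)/(468×10⁻⁹) = 4.245×10⁻¹⁹ J.
Incident energy: 0.00604 kJ = 6.04 J.
Photons incident: 6.04 / 4.245×10⁻¹⁹ = 1.423×10¹⁹, i.e. 1.423×10¹⁹/6.022×10²³ = 2.363×10⁻⁵ mol.
Φ = 1.18×10⁻⁵ mol / 2.363×10⁻⁵ mol photons = 0.499.

Φ = 0.499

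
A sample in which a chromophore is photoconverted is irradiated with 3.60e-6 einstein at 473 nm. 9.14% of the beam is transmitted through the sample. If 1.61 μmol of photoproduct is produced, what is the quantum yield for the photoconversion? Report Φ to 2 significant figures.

Φ = 0.49

Product: 1.61 μmol = 1.61e-6 mol.
Fraction absorbed: 1 − 9.14/100 = 0.9086.
Photons absorbed: 0.9086 × 3.60e-6 = 3.271e-6 mol.
Φ = 1.61e-6 mol / 3.271e-6 mol photons = 0.49.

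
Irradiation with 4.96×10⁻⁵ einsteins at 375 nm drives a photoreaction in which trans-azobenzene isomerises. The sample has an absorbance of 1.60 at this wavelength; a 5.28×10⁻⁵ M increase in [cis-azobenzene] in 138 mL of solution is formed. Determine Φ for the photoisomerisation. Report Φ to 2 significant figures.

Φ = 0.15

Product: (5.28×10⁻⁵ M)(0.138 L) = 7.286×10⁻⁶ mol.
Fraction absorbed: 1 − 10^(−1.60) = 0.9749.
Photons absorbed: 0.9749 × 4.96×10⁻⁵ = 4.836×10⁻⁵ mol.
Φ = 7.286×10⁻⁶ mol / 4.836×10⁻⁵ mol photons = 0.15.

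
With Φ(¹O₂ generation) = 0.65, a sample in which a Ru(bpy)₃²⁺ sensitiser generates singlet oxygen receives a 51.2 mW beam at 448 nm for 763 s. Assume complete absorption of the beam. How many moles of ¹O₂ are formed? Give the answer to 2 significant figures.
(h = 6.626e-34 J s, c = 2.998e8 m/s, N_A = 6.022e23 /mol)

Photon energy at 448 nm: hc/λ = (6.626e-34)(2.998e8)/(448e-9) = 4.434e-19 J.
Energy delivered: (51.2 mW)(763 s) = 39.07 J.
Photons incident: 39.07 / 4.434e-19 = 8.811e19, i.e. 8.811e19/6.022e23 = 1.463e-4 mol.
Product: Φ × n_abs = 0.65 × 1.463e-4 = 9.510e-5 mol.

9.5e-5 mol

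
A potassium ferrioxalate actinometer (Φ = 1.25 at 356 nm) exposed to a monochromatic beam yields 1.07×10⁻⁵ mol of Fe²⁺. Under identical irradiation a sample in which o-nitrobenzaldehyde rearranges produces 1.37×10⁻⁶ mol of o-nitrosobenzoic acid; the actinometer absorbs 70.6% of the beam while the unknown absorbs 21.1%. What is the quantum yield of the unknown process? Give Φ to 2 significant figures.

Φ = 0.54

Photons absorbed by the actinometer: 1.07×10⁻⁵ / 1.25 = 8.560×10⁻⁶ mol.
Incident flux: 8.560×10⁻⁶ / 0.706 = 1.212×10⁻⁵ einstein.
Absorbed by unknown: 0.211 × 1.212×10⁻⁵ = 2.557×10⁻⁶ mol.
Φ(unknown) = 1.37×10⁻⁶ / 2.557×10⁻⁶ = 0.54.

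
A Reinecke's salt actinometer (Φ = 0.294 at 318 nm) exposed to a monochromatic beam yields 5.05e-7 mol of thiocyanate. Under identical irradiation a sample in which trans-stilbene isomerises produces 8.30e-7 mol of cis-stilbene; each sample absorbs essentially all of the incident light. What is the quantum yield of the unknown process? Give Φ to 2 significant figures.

Φ = 0.48

Photons absorbed by the actinometer: 5.05e-7 / 0.294 = 1.718e-6 mol.
Φ(unknown) = 8.30e-7 / 1.718e-6 = 0.48.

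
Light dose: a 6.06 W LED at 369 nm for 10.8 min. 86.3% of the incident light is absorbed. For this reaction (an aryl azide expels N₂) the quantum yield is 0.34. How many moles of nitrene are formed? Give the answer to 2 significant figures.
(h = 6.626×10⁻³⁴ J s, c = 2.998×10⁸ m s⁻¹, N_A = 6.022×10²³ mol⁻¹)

0.0036 mol

Photon energy at 369 nm: hc/λ = (6.626×10⁻³⁴)(2.998×10⁸)/(369×10⁻⁹) = 5.383×10⁻¹⁹ J.
Energy delivered: (6.06 W)(648 s) = 3927 J.
Photons incident: 3927 / 5.383×10⁻¹⁹ = 7.295×10²¹, i.e. 7.295×10²¹/6.022×10²³ = 0.01211 mol.
Photons absorbed: 0.863 × 0.01211 = 0.01045 mol.
Product: Φ × n_abs = 0.34 × 0.01045 = 0.003553 mol.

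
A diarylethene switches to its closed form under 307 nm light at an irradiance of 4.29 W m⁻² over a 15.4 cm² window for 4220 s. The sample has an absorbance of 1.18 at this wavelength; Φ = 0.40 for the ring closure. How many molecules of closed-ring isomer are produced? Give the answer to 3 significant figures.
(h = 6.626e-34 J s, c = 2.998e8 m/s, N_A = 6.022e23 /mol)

1.61e19 molecules

Photon energy at 307 nm: hc/λ = (6.626e-34)(2.998e8)/(307e-9) = 6.471e-19 J.
Energy delivered: (4.29 W m⁻²)(15.4e-4 m²)(4220 s) = 27.88 J.
Photons incident: 27.88 / 6.471e-19 = 4.308e19, i.e. 4.308e19/6.022e23 = 7.154e-5 mol.
Fraction absorbed: 1 − 10^(−1.18) = 0.9339.
Photons absorbed: 0.9339 × 7.154e-5 = 6.681e-5 mol.
Product: Φ × n_abs = 0.40 × 6.681e-5 = 2.672e-5 mol.
As a count: 2.672e-5 × 6.022e23 = 1.61e19.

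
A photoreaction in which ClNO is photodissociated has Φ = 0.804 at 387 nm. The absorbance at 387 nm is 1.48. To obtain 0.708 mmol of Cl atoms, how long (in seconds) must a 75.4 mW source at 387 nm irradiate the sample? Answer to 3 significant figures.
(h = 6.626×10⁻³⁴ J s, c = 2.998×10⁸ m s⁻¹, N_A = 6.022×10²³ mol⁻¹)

Product: 0.708 mmol = 7.08×10⁻⁴ mol.
Photons that must be absorbed: 7.08×10⁻⁴ / 0.804 = 8.806×10⁻⁴ mol.
Fraction absorbed: 1 − 10^(−1.48) = 0.9669.
Incident photons needed: 8.806×10⁻⁴ / 0.9669 = 9.107×10⁻⁴ mol.
Photon energy: hc/λ = 5.133×10⁻¹⁹ J; per mole, 3.091×10⁵ J mol⁻¹.
Energy required: 9.107×10⁻⁴ × 3.091×10⁵ = 281.5 J.
Time: 281.5 J / 0.0754 W = 3730 s.

t ≈ 3730 s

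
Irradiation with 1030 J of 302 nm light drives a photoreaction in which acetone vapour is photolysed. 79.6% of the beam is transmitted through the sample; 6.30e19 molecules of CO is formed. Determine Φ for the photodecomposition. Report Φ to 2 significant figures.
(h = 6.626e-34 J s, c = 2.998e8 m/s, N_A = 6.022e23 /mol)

Φ = 0.20

Product: 6.30e19 / 6.022e23 = 1.046e-4 mol.
Photon energy at 302 nm: hc/λ = (6.626e-34)(2.998e8)/(302e-9) = 6.578e-19 J.
Photons incident: 1030 / 6.578e-19 = 1.566e21, i.e. 1.566e21/6.022e23 = 0.002600 mol.
Fraction absorbed: 1 − 79.6/100 = 0.2040.
Photons absorbed: 0.2040 × 0.002600 = 5.304e-4 mol.
Φ = 1.046e-4 mol / 5.304e-4 mol photons = 0.20.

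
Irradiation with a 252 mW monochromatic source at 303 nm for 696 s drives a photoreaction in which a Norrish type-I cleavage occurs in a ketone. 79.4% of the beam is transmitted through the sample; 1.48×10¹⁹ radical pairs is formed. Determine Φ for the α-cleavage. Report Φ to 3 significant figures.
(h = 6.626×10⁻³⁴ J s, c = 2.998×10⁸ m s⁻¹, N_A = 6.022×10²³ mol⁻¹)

Φ = 0.269

Product: 1.48×10¹⁹ / 6.022×10²³ = 2.458×10⁻⁵ mol.
Photon energy at 303 nm: hc/λ = (6.626×10⁻³⁴)(2.998×10⁸)/(303×10⁻⁹) = 6.556×10⁻¹⁹ J.
Energy delivered: (252 mW)(696 s) = 175.4 J.
Photons incident: 175.4 / 6.556×10⁻¹⁹ = 2.675×10²⁰, i.e. 2.675×10²⁰/6.022×10²³ = 4.442×10⁻⁴ mol.
Fraction absorbed: 1 − 79.4/100 = 0.2060.
Photons absorbed: 0.2060 × 4.442×10⁻⁴ = 9.151×10⁻⁵ mol.
Φ = 2.458×10⁻⁵ mol / 9.151×10⁻⁵ mol photons = 0.269.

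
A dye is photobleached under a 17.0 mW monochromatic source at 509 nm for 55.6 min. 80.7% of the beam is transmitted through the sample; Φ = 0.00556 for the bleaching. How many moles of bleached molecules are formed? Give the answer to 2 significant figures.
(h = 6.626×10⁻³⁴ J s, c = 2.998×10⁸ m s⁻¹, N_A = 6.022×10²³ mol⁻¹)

2.6×10⁻⁷ mol

Photon energy at 509 nm: hc/λ = (6.626×10⁻³⁴)(2.998×10⁸)/(509×10⁻⁹) = 3.903×10⁻¹⁹ J.
Energy delivered: (17.0 mW)(3336 s) = 56.71 J.
Photons incident: 56.71 / 3.903×10⁻¹⁹ = 1.453×10²⁰, i.e. 1.453×10²⁰/6.022×10²³ = 2.413×10⁻⁴ mol.
Fraction absorbed: 1 − 80.7/100 = 0.1930.
Photons absorbed: 0.1930 × 2.413×10⁻⁴ = 4.657×10⁻⁵ mol.
Product: Φ × n_abs = 0.00556 × 4.657×10⁻⁵ = 2.589×10⁻⁷ mol.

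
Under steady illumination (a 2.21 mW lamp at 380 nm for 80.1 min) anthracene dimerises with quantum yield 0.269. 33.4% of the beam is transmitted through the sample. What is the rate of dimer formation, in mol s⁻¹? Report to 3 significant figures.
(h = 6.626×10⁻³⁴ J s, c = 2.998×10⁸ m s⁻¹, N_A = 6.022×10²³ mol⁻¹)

1.26×10⁻⁹ mol s⁻¹

Photon energy at 380 nm: hc/λ = (6.626×10⁻³⁴)(2.998×10⁸)/(380×10⁻⁹) = 5.228×10⁻¹⁹ J.
Energy delivered: (2.21 mW)(4806 s) = 10.62 J.
Photons incident: 10.62 / 5.228×10⁻¹⁹ = 2.031×10¹⁹, i.e. 2.031×10¹⁹/6.022×10²³ = 3.373×10⁻⁵ mol.
Fraction absorbed: 1 − 33.4/100 = 0.6660.
Photons absorbed: 0.6660 × 3.373×10⁻⁵ = 2.246×10⁻⁵ mol.
Product formed: 0.269 × 2.246×10⁻⁵ = 6.042×10⁻⁶ mol.
Rate: 6.042×10⁻⁶ / 4806 s = 1.26×10⁻⁹ mol s⁻¹.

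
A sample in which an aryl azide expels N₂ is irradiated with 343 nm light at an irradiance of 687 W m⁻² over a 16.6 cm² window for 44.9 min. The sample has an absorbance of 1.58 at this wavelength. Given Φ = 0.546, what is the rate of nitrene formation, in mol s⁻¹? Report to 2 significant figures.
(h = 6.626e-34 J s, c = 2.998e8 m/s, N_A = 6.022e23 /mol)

Photon energy at 343 nm: hc/λ = (6.626e-34)(2.998e8)/(343e-9) = 5.791e-19 J.
Energy delivered: (687 W m⁻²)(16.6e-4 m²)(2694 s) = 3072 J.
Photons incident: 3072 / 5.791e-19 = 5.305e21, i.e. 5.305e21/6.022e23 = 0.008809 mol.
Fraction absorbed: 1 − 10^(−1.58) = 0.9737.
Photons absorbed: 0.9737 × 0.008809 = 0.008577 mol.
Product formed: 0.546 × 0.008577 = 0.004683 mol.
Rate: 0.004683 / 2694 s = 1.7e-6 mol s⁻¹.

1.7e-6 mol s⁻¹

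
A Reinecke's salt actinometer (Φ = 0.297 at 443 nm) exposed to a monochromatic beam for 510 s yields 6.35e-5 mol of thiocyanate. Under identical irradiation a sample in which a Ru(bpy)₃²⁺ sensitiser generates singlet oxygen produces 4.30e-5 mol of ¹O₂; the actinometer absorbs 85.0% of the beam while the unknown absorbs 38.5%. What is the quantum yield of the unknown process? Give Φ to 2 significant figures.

Φ = 0.44

Photons absorbed by the actinometer: 6.35e-5 / 0.297 = 2.138e-4 mol.
Incident flux: 2.138e-4 / 0.850 = 2.515e-4 einstein.
Absorbed by unknown: 0.385 × 2.515e-4 = 9.683e-5 mol.
Φ(unknown) = 4.30e-5 / 9.683e-5 = 0.44.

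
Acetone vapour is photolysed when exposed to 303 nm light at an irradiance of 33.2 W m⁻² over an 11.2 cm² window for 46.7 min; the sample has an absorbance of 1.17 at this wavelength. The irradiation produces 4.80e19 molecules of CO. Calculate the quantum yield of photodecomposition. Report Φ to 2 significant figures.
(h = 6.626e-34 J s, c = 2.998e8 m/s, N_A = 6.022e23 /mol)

Φ = 0.32

Product: 4.80e19 / 6.022e23 = 7.971e-5 mol.
Photon energy at 303 nm: hc/λ = (6.626e-34)(2.998e8)/(303e-9) = 6.556e-19 J.
Energy delivered: (33.2 W m⁻²)(11.2e-4 m²)(2802 s) = 104.2 J.
Photons incident: 104.2 / 6.556e-19 = 1.589e20, i.e. 1.589e20/6.022e23 = 2.639e-4 mol.
Fraction absorbed: 1 − 10^(−1.17) = 0.9324.
Photons absorbed: 0.9324 × 2.639e-4 = 2.461e-4 mol.
Φ = 7.971e-5 mol / 2.461e-4 mol photons = 0.32.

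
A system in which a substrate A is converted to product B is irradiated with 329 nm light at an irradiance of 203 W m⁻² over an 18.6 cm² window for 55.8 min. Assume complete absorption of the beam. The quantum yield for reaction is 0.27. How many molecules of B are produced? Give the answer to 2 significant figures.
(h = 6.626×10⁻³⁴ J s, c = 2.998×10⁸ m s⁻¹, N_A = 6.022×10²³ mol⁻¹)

5.7×10²⁰ molecules

Photon energy at 329 nm: hc/λ = (6.626×10⁻³⁴)(2.998×10⁸)/(329×10⁻⁹) = 6.038×10⁻¹⁹ J.
Energy delivered: (203 W m⁻²)(18.6×10⁻⁴ m²)(3348 s) = 1264 J.
Photons incident: 1264 / 6.038×10⁻¹⁹ = 2.093×10²¹, i.e. 2.093×10²¹/6.022×10²³ = 0.003476 mol.
Product: Φ × n_abs = 0.27 × 0.003476 = 9.385×10⁻⁴ mol.
As a count: 9.385×10⁻⁴ × 6.022×10²³ = 5.7×10²⁰.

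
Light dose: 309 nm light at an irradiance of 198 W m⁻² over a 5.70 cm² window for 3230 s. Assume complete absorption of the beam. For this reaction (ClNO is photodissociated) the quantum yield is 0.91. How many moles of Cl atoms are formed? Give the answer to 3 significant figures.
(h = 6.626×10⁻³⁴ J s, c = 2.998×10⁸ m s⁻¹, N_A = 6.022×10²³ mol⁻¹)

Photon energy at 309 nm: hc/λ = (6.626×10⁻³⁴)(2.998×10⁸)/(309×10⁻⁹) = 6.429×10⁻¹⁹ J.
Energy delivered: (198 W m⁻²)(5.70×10⁻⁴ m²)(3230 s) = 364.5 J.
Photons incident: 364.5 / 6.429×10⁻¹⁹ = 5.670×10²⁰, i.e. 5.670×10²⁰/6.022×10²³ = 9.415×10⁻⁴ mol.
Product: Φ × n_abs = 0.91 × 9.415×10⁻⁴ = 8.568×10⁻⁴ mol.

8.57×10⁻⁴ mol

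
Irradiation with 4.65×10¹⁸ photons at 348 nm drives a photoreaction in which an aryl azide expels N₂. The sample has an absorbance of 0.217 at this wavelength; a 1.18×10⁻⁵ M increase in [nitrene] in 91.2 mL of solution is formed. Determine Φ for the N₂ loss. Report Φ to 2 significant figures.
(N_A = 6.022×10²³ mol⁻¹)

Φ = 0.35

Product: (1.18×10⁻⁵ M)(0.0912 L) = 1.076×10⁻⁶ mol.
Moles of photons: 4.65×10¹⁸ / 6.022×10²³ = 7.722×10⁻⁶ mol.
Fraction absorbed: 1 − 10^(−0.217) = 0.3933.
Photons absorbed: 0.3933 × 7.722×10⁻⁶ = 3.037×10⁻⁶ mol.
Φ = 1.076×10⁻⁶ mol / 3.037×10⁻⁶ mol photons = 0.35.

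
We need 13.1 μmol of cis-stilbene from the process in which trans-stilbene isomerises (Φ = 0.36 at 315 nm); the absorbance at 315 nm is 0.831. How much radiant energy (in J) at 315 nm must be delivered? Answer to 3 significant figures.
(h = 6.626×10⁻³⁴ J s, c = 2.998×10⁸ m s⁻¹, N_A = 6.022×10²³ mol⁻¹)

16.2 J

Product: 13.1 μmol = 1.31×10⁻⁵ mol.
Photons that must be absorbed: 1.31×10⁻⁵ / 0.36 = 3.639×10⁻⁵ mol.
Fraction absorbed: 1 − 10^(−0.831) = 0.8524.
Incident photons needed: 3.639×10⁻⁵ / 0.8524 = 4.269×10⁻⁵ mol.
Photon energy: hc/λ = 6.306×10⁻¹⁹ J; per mole, 3.797×10⁵ J mol⁻¹.
Energy required: 4.269×10⁻⁵ × 3.797×10⁵ = 16.2 J.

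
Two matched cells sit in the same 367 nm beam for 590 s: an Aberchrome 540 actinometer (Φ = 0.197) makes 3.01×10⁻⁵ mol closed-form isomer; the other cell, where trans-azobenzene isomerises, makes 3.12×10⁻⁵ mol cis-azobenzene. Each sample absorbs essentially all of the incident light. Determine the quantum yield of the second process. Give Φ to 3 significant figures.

Φ = 0.204

Photons absorbed by the actinometer: 3.01×10⁻⁵ / 0.197 = 1.528×10⁻⁴ mol.
Φ(unknown) = 3.12×10⁻⁵ / 1.528×10⁻⁴ = 0.204.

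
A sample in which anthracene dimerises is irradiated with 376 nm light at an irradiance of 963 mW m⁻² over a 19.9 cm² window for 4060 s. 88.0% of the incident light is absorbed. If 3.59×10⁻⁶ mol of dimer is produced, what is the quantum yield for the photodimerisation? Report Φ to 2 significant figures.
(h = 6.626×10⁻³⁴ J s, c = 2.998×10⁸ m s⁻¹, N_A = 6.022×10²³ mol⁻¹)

Φ = 0.17

Photon energy at 376 nm: hc/λ = (6.626×10⁻³⁴)(2.998×10⁸)/(376×10⁻⁹) = 5.283×10⁻¹⁹ J.
Energy delivered: (963 mW m⁻²)(19.9×10⁻⁴ m²)(4060 s) = 7.780 J.
Photons incident: 7.780 / 5.283×10⁻¹⁹ = 1.473×10¹⁹, i.e. 1.473×10¹⁹/6.022×10²³ = 2.446×10⁻⁵ mol.
Photons absorbed: 0.880 × 2.446×10⁻⁵ = 2.152×10⁻⁵ mol.
Φ = 3.59×10⁻⁶ mol / 2.152×10⁻⁵ mol photons = 0.17.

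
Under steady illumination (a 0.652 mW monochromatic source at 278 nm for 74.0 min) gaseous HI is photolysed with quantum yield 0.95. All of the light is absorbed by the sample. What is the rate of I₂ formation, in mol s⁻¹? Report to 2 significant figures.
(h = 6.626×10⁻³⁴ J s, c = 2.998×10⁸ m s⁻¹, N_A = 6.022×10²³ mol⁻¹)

1.4×10⁻⁹ mol s⁻¹

Photon energy at 278 nm: hc/λ = (6.626×10⁻³⁴)(2.998×10⁸)/(278×10⁻⁹) = 7.146×10⁻¹⁹ J.
Energy delivered: (0.652 mW)(4440 s) = 2.895 J.
Photons incident: 2.895 / 7.146×10⁻¹⁹ = 4.051×10¹⁸, i.e. 4.051×10¹⁸/6.022×10²³ = 6.727×10⁻⁶ mol.
Product formed: 0.95 × 6.727×10⁻⁶ = 6.391×10⁻⁶ mol.
Rate: 6.391×10⁻⁶ / 4440 s = 1.4×10⁻⁹ mol s⁻¹.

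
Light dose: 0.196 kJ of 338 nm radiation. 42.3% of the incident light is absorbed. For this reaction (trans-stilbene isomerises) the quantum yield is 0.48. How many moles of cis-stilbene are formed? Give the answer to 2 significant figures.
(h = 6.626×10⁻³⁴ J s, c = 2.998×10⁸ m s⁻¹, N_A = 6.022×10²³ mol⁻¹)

Photon energy at 338 nm: hc/λ = (6.626×10⁻³⁴)(2.998×10⁸)/(338×10⁻⁹) = 5.877×10⁻¹⁹ J.
Incident energy: 0.196 kJ = 196 J.
Photons incident: 196 / 5.877×10⁻¹⁹ = 3.335×10²⁰, i.e. 3.335×10²⁰/6.022×10²³ = 5.538×10⁻⁴ mol.
Photons absorbed: 0.423 × 5.538×10⁻⁴ = 2.343×10⁻⁴ mol.
Product: Φ × n_abs = 0.48 × 2.343×10⁻⁴ = 1.125×10⁻⁴ mol.

1.1×10⁻⁴ mol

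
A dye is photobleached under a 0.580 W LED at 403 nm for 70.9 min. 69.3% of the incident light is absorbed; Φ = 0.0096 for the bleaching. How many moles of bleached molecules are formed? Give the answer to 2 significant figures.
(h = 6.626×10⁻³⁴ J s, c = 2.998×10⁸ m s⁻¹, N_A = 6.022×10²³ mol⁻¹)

5.5×10⁻⁵ mol

Photon energy at 403 nm: hc/λ = (6.626×10⁻³⁴)(2.998×10⁸)/(403×10⁻⁹) = 4.929×10⁻¹⁹ J.
Energy delivered: (0.580 W)(4254 s) = 2467 J.
Photons incident: 2467 / 4.929×10⁻¹⁹ = 5.005×10²¹, i.e. 5.005×10²¹/6.022×10²³ = 0.008311 mol.
Photons absorbed: 0.693 × 0.008311 = 0.005760 mol.
Product: Φ × n_abs = 0.0096 × 0.005760 = 5.530×10⁻⁵ mol.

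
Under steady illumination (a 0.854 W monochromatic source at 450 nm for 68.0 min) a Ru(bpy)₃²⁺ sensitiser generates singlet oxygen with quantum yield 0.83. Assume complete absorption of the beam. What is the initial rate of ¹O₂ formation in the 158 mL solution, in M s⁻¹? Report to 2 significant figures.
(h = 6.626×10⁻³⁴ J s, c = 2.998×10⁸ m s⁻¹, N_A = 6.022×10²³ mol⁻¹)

1.7×10⁻⁵ M s⁻¹

Photon energy at 450 nm: hc/λ = (6.626×10⁻³⁴)(2.998×10⁸)/(450×10⁻⁹) = 4.414×10⁻¹⁹ J.
Energy delivered: (0.854 W)(4080 s) = 3484 J.
Photons incident: 3484 / 4.414×10⁻¹⁹ = 7.893×10²¹, i.e. 7.893×10²¹/6.022×10²³ = 0.01311 mol.
Product formed: 0.83 × 0.01311 = 0.01088 mol.
Rate: 0.01088 mol / (4080 s × 0.158 L) = 1.7×10⁻⁵ M s⁻¹.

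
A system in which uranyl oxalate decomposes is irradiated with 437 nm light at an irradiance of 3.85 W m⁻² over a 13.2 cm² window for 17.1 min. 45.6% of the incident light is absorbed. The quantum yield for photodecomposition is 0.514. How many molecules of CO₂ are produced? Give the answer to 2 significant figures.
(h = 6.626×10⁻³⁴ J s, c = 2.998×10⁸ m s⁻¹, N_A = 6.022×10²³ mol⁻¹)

Photon energy at 437 nm: hc/λ = (6.626×10⁻³⁴)(2.998×10⁸)/(437×10⁻⁹) = 4.546×10⁻¹⁹ J.
Energy delivered: (3.85 W m⁻²)(13.2×10⁻⁴ m²)(1026 s) = 5.214 J.
Photons incident: 5.214 / 4.546×10⁻¹⁹ = 1.147×10¹⁹, i.e. 1.147×10¹⁹/6.022×10²³ = 1.905×10⁻⁵ mol.
Photons absorbed: 0.456 × 1.905×10⁻⁵ = 8.687×10⁻⁶ mol.
Product: Φ × n_abs = 0.514 × 8.687×10⁻⁶ = 4.465×10⁻⁶ mol.
As a count: 4.465×10⁻⁶ × 6.022×10²³ = 2.7×10¹⁸.

2.7×10¹⁸ molecules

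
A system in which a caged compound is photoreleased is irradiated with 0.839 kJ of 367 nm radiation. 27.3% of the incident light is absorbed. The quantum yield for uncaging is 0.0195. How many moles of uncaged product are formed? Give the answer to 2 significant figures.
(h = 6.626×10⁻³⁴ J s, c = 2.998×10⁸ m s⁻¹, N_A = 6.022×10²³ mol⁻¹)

1.4×10⁻⁵ mol

Photon energy at 367 nm: hc/λ = (6.626×10⁻³⁴)(2.998×10⁸)/(367×10⁻⁹) = 5.413×10⁻¹⁹ J.
Incident energy: 0.839 kJ = 839 J.
Photons incident: 839 / 5.413×10⁻¹⁹ = 1.550×10²¹, i.e. 1.550×10²¹/6.022×10²³ = 0.002574 mol.
Photons absorbed: 0.273 × 0.002574 = 7.027×10⁻⁴ mol.
Product: Φ × n_abs = 0.0195 × 7.027×10⁻⁴ = 1.370×10⁻⁵ mol.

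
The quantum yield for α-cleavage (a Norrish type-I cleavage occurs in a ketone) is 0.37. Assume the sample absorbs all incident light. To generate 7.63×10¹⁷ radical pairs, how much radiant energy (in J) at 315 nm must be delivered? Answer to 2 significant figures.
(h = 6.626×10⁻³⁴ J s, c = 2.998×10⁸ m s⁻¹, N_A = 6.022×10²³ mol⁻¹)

1.3 J

Product: 7.63×10¹⁷ / 6.022×10²³ = 1.267×10⁻⁶ mol.
Photons that must be absorbed: 1.267×10⁻⁶ / 0.37 = 3.424×10⁻⁶ mol.
Photon energy: hc/λ = 6.306×10⁻¹⁹ J; per mole, 3.797×10⁵ J mol⁻¹.
Energy required: 3.424×10⁻⁶ × 3.797×10⁵ = 1.3 J.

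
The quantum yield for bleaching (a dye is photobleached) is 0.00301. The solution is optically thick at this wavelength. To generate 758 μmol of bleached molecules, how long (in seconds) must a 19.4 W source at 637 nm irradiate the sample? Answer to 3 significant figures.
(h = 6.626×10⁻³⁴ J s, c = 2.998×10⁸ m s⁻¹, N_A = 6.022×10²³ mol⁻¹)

t ≈ 2440 s

Product: 758 μmol = 7.58×10⁻⁴ mol.
Photons that must be absorbed: 7.58×10⁻⁴ / 0.00301 = 0.2518 mol.
Photon energy: hc/λ = 3.118×10⁻¹⁹ J; per mole, 1.878×10⁵ J mol⁻¹.
Energy required: 0.2518 × 1.878×10⁵ = 4.729×10⁴ J.
Time: 4.729×10⁴ J / 19.4 W = 2440 s.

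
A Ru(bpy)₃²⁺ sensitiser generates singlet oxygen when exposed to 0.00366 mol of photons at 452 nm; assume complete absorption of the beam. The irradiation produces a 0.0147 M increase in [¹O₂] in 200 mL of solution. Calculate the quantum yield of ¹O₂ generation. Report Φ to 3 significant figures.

Product: (0.0147 M)(0.2 L) = 0.002940 mol.
Φ = 0.002940 mol / 0.00366 mol photons = 0.803.

Φ = 0.803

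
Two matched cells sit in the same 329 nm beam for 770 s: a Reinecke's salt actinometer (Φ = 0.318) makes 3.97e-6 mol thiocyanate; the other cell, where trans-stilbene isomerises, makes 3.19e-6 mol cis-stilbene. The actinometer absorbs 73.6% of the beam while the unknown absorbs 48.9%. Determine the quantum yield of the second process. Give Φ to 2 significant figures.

Photons absorbed by the actinometer: 3.97e-6 / 0.318 = 1.248e-5 mol.
Incident flux: 1.248e-5 / 0.736 = 1.696e-5 einstein.
Absorbed by unknown: 0.489 × 1.696e-5 = 8.293e-6 mol.
Φ(unknown) = 3.19e-6 / 8.293e-6 = 0.38.

Φ = 0.38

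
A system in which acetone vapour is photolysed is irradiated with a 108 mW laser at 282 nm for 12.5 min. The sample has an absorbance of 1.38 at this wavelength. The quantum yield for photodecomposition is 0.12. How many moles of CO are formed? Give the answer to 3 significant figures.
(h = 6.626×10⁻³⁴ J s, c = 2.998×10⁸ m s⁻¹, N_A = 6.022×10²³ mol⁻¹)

2.20×10⁻⁵ mol

Photon energy at 282 nm: hc/λ = (6.626×10⁻³⁴)(2.998×10⁸)/(282×10⁻⁹) = 7.044×10⁻¹⁹ J.
Energy delivered: (108 mW)(750 s) = 81.00 J.
Photons incident: 81.00 / 7.044×10⁻¹⁹ = 1.150×10²⁰, i.e. 1.150×10²⁰/6.022×10²³ = 1.910×10⁻⁴ mol.
Fraction absorbed: 1 − 10^(−1.38) = 0.9583.
Photons absorbed: 0.9583 × 1.910×10⁻⁴ = 1.830×10⁻⁴ mol.
Product: Φ × n_abs = 0.12 × 1.830×10⁻⁴ = 2.196×10⁻⁵ mol.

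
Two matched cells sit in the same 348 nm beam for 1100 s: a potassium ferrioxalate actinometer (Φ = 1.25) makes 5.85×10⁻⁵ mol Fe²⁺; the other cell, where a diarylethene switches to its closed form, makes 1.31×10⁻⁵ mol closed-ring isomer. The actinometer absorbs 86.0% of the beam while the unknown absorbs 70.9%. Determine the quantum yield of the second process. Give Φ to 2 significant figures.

Φ = 0.34

Photons absorbed by the actinometer: 5.85×10⁻⁵ / 1.25 = 4.680×10⁻⁵ mol.
Incident flux: 4.680×10⁻⁵ / 0.860 = 5.442×10⁻⁵ einstein.
Absorbed by unknown: 0.709 × 5.442×10⁻⁵ = 3.858×10⁻⁵ mol.
Φ(unknown) = 1.31×10⁻⁵ / 3.858×10⁻⁵ = 0.34.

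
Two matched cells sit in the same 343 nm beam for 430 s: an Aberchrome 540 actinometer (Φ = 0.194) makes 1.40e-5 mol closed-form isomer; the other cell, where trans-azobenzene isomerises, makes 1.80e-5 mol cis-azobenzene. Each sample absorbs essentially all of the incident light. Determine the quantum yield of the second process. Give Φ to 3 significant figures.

Photons absorbed by the actinometer: 1.40e-5 / 0.194 = 7.216e-5 mol.
Φ(unknown) = 1.80e-5 / 7.216e-5 = 0.249.

Φ = 0.249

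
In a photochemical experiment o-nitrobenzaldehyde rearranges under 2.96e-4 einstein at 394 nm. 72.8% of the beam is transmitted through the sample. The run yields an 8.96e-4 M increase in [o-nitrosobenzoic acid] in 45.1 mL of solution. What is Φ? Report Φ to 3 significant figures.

Product: (8.96e-4 M)(0.0451 L) = 4.041e-5 mol.
Fraction absorbed: 1 − 72.8/100 = 0.2720.
Photons absorbed: 0.2720 × 2.96e-4 = 8.051e-5 mol.
Φ = 4.041e-5 mol / 8.051e-5 mol photons = 0.502.

Φ = 0.502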